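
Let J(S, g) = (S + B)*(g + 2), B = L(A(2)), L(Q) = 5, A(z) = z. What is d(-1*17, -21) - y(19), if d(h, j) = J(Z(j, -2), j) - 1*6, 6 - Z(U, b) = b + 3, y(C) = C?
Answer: -215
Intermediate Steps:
B = 5
Z(U, b) = 3 - b (Z(U, b) = 6 - (b + 3) = 6 - (3 + b) = 6 + (-3 - b) = 3 - b)
J(S, g) = (2 + g)*(5 + S) (J(S, g) = (S + 5)*(g + 2) = (5 + S)*(2 + g) = (2 + g)*(5 + S))
d(h, j) = 14 + 10*j (d(h, j) = (10 + 2*(3 - 1*(-2)) + 5*j + (3 - 1*(-2))*j) - 1*6 = (10 + 2*(3 + 2) + 5*j + (3 + 2)*j) - 6 = (10 + 2*5 + 5*j + 5*j) - 6 = (10 + 10 + 5*j + 5*j) - 6 = (20 + 10*j) - 6 = 14 + 10*j)
d(-1*17, -21) - y(19) = (14 + 10*(-21)) - 1*19 = (14 - 210) - 19 = -196 - 19 = -215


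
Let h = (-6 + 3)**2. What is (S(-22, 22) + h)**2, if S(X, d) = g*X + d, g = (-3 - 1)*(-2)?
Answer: 21025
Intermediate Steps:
g = 8 (g = -4*(-2) = 8)
h = 9 (h = (-3)**2 = 9)
S(X, d) = d + 8*X (S(X, d) = 8*X + d = d + 8*X)
(S(-22, 22) + h)**2 = ((22 + 8*(-22)) + 9)**2 = ((22 - 176) + 9)**2 = (-154 + 9)**2 = (-145)**2 = 21025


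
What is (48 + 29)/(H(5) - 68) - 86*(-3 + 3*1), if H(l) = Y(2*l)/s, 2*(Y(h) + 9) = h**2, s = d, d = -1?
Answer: -77/109 ≈ -0.70642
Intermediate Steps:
s = -1
Y(h) = -9 + h**2/2
H(l) = 9 - 2*l**2 (H(l) = (-9 + (2*l)**2/2)/(-1) = (-9 + (4*l**2)/2)*(-1) = (-9 + 2*l**2)*(-1) = 9 - 2*l**2)
(48 + 29)/(H(5) - 68) - 86*(-3 + 3*1) = (48 + 29)/((9 - 2*5**2) - 68) - 86*(-3 + 3*1) = 77/((9 - 2*25) - 68) - 86*(-3 + 3) = 77/((9 - 50) - 68) - 86*0 = 77/(-41 - 68) + 0 = 77/(-109) + 0 = 77*(-1/109) + 0 = -77/109 + 0 = -77/109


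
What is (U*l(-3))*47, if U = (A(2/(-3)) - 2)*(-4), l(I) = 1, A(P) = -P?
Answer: 752/3 ≈ 250.67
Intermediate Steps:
U = 16/3 (U = (-2/(-3) - 2)*(-4) = (-2*(-1)/3 - 2)*(-4) = (-1*(-2/3) - 2)*(-4) = (2/3 - 2)*(-4) = -4/3*(-4) = 16/3 ≈ 5.3333)
(U*l(-3))*47 = ((16/3)*1)*47 = (16/3)*47 = 752/3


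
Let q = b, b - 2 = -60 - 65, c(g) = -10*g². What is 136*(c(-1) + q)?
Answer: -18088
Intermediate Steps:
b = -123 (b = 2 + (-60 - 65) = 2 - 125 = -123)
q = -123
136*(c(-1) + q) = 136*(-10*(-1)² - 123) = 136*(-10*1 - 123) = 136*(-10 - 123) = 136*(-133) = -18088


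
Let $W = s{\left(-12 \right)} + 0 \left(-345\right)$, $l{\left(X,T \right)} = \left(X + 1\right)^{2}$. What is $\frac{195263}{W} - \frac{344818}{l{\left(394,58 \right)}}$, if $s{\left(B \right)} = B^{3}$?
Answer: $- \frac{31061755079}{269611200} \approx -115.21$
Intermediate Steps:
$l{\left(X,T \right)} = \left(1 + X\right)^{2}$
$W = -1728$ ($W = \left(-12\right)^{3} + 0 \left(-345\right) = -1728 + 0 = -1728$)
$\frac{195263}{W} - \frac{344818}{l{\left(394,58 \right)}} = \frac{195263}{-1728} - \frac{344818}{\left(1 + 394\right)^{2}} = 195263 \left(- \frac{1}{1728}\right) - \frac{344818}{395^{2}} = - \frac{195263}{1728} - \frac{344818}{156025} = - \frac{31061755079}{269611200}$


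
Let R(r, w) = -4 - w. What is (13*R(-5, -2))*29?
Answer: -754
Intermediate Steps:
(13*R(-5, -2))*29 = (13*(-4 - 1*(-2)))*29 = (13*(-4 + 2))*29 = (13*(-2))*29 = -26*29 = -754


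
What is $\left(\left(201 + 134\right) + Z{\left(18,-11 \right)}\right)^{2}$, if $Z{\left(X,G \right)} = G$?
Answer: $104976$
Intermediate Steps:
$\left(\left(201 + 134\right) + Z{\left(18,-11 \right)}\right)^{2} = \left(\left(201 + 134\right) - 11\right)^{2} = \left(335 - 11\right)^{2} = 324^{2} = 104976$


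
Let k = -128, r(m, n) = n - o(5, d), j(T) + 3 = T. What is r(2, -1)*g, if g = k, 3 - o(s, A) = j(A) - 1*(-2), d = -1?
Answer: 768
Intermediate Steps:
j(T) = -3 + T
o(s, A) = 4 - A (o(s, A) = 3 - ((-3 + A) - 1*(-2)) = 3 - ((-3 + A) + 2) = 3 - (-1 + A) = 3 + (1 - A) = 4 - A)
r(m, n) = -5 + n (r(m, n) = n - (4 - 1*(-1)) = n - (4 + 1) = n - 1*5 = n - 5 = -5 + n)
g = -128
r(2, -1)*g = (-5 - 1)*(-128) = -6*(-128) = 768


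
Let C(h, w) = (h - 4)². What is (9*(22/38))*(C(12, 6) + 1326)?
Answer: 137610/19 ≈ 7242.6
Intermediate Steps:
C(h, w) = (-4 + h)²
(9*(22/38))*(C(12, 6) + 1326) = (9*(22/38))*((-4 + 12)² + 1326) = (9*(22*(1/38)))*(8² + 1326) = (9*(11/19))*(64 + 1326) = (99/19)*1390 = 137610/19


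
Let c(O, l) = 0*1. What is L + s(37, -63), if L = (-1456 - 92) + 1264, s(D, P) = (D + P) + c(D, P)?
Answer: -310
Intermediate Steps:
c(O, l) = 0
s(D, P) = D + P (s(D, P) = (D + P) + 0 = D + P)
L = -284 (L = -1548 + 1264 = -284)
L + s(37, -63) = -284 + (37 - 63) = -284 - 26 = -310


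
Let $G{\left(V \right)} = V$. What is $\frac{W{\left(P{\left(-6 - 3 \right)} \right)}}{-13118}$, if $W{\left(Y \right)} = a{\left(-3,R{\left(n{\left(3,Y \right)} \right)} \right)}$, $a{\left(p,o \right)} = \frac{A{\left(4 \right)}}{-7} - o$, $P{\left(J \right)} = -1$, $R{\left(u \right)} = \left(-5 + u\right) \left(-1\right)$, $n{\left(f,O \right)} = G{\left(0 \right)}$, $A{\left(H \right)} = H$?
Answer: $\frac{39}{91826} \approx 0.00042472$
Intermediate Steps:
$n{\left(f,O \right)} = 0$
$R{\left(u \right)} = 5 - u$
$a{\left(p,o \right)} = - \frac{4}{7} - o$ ($a{\left(p,o \right)} = \frac{4}{-7} - o = 4 \left(- \frac{1}{7}\right) - o = - \frac{4}{7} - o$)
$W{\left(Y \right)} = - \frac{39}{7}$ ($W{\left(Y \right)} = - \frac{4}{7} - \left(5 - 0\right) = - \frac{4}{7} - \left(5 + 0\right) = - \frac{4}{7} - 5 = - \frac{39}{7}$)
$\frac{W{\left(P{\left(-6 - 3 \right)} \right)}}{-13118} = - \frac{39}{7 \left(-13118\right)} = \left(- \frac{39}{7}\right) \left(- \frac{1}{13118}\right) = \frac{39}{91826}$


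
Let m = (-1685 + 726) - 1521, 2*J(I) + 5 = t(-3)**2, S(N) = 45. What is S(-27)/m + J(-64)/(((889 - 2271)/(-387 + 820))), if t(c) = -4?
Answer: -596831/342736 ≈ -1.7414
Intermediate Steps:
J(I) = 11/2 (J(I) = -5/2 + (1/2)*(-4)**2 = -5/2 + (1/2)*16 = -5/2 + 8 = 11/2)
m = -2480 (m = -959 - 1521 = -2480)
S(-27)/m + J(-64)/(((889 - 2271)/(-387 + 820))) = 45/(-2480) + 11/(2*(((889 - 2271)/(-387 + 820)))) = 45*(-1/2480) + 11/(2*((-1382/433))) = -9/496 + 11/(2*((-1382*1/433))) = -9/496 + 11/(2*(-1382/433)) = -9/496 + (11/2)*(-433/1382) = -9/496 - 4763/2764 = -596831/342736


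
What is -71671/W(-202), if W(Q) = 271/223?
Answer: -15982633/271 ≈ -58977.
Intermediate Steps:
W(Q) = 271/223 (W(Q) = 271*(1/223) = 271/223)
-71671/W(-202) = -71671/271/223 = -71671*223/271 = -15982633/271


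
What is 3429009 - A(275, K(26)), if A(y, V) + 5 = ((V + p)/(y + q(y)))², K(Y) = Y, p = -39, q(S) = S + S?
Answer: 2333872653581/680625 ≈ 3.4290e+6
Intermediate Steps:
q(S) = 2*S
A(y, V) = -5 + (-39 + V)²/(9*y²) (A(y, V) = -5 + ((V - 39)/(y + 2*y))² = -5 + ((-39 + V)/((3*y)))² = -5 + ((-39 + V)*(1/(3*y)))² = -5 + ((-39 + V)/(3*y))² = -5 + (-39 + V)²/(9*y²))
3429009 - A(275, K(26)) = 3429009 - (-5 + (⅑)*(-39 + 26)²/275²) = 3429009 - (-5 + (⅑)*(1/75625)*(-13)²) = 3429009 - (-5 + (⅑)*(1/75625)*169) = 3429009 - (-5 + 169/680625) = 3429009 - 1*(-3402956/680625) = 3429009 + 3402956/680625 = 2333872653581/680625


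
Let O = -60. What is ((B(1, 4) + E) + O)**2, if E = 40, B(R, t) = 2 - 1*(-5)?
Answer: 169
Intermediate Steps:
B(R, t) = 7 (B(R, t) = 2 + 5 = 7)
((B(1, 4) + E) + O)**2 = ((7 + 40) - 60)**2 = (47 - 60)**2 = (-13)**2 = 169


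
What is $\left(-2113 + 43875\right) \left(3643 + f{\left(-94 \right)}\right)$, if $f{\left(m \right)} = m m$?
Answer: $521147998$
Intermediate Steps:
$f{\left(m \right)} = m^{2}$
$\left(-2113 + 43875\right) \left(3643 + f{\left(-94 \right)}\right) = \left(-2113 + 43875\right) \left(3643 + \left(-94\right)^{2}\right) = 41762 \left(3643 + 8836\right) = 41762 \cdot 12479 = 521147998$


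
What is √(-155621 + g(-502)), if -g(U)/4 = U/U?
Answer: 25*I*√249 ≈ 394.49*I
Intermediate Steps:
g(U) = -4 (g(U) = -4*U/U = -4*1 = -4)
√(-155621 + g(-502)) = √(-155621 - 4) = √(-155625) = 25*I*√249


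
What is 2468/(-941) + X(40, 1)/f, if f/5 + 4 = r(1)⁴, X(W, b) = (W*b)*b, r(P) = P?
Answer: -14932/2823 ≈ -5.2894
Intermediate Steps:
X(W, b) = W*b²
f = -15 (f = -20 + 5*1⁴ = -20 + 5*1 = -20 + 5 = -15)
2468/(-941) + X(40, 1)/f = 2468/(-941) + (40*1²)/(-15) = 2468*(-1/941) + (40*1)*(-1/15) = -2468/941 + 40*(-1/15) = -2468/941 - 8/3 = -14932/2823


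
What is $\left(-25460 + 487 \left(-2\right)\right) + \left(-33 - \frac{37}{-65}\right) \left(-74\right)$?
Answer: $- \frac{1562218}{65} \approx -24034.0$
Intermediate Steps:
$\left(-25460 + 487 \left(-2\right)\right) + \left(-33 - \frac{37}{-65}\right) \left(-74\right) = \left(-25460 - 974\right) + \left(-33 - - \frac{37}{65}\right) \left(-74\right) = -26434 + \left(-33 + \frac{37}{65}\right) \left(-74\right) = -26434 - - \frac{155992}{65} = -26434 + \frac{155992}{65} = - \frac{1562218}{65}$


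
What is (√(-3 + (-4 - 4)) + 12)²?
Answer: (12 + I*√11)² ≈ 133.0 + 79.599*I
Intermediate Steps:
(√(-3 + (-4 - 4)) + 12)² = (√(-3 - 8) + 12)² = (√(-11) + 12)² = (I*√11 + 12)² = (12 + I*√11)²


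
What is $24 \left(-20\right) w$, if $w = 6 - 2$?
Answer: $-1920$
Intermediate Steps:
$w = 4$
$24 \left(-20\right) w = 24 \left(-20\right) 4 = \left(-480\right) 4 = -1920$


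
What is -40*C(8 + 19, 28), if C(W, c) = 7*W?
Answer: -7560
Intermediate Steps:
-40*C(8 + 19, 28) = -280*(8 + 19) = -280*27 = -40*189 = -7560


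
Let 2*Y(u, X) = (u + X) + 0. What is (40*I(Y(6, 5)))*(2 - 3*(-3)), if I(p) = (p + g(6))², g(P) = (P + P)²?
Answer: 9834110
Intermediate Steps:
g(P) = 4*P² (g(P) = (2*P)² = 4*P²)
Y(u, X) = X/2 + u/2 (Y(u, X) = ((u + X) + 0)/2 = ((X + u) + 0)/2 = (X + u)/2 = X/2 + u/2)
I(p) = (144 + p)² (I(p) = (p + 4*6²)² = (p + 4*36)² = (p + 144)² = (144 + p)²)
(40*I(Y(6, 5)))*(2 - 3*(-3)) = (40*(144 + ((½)*5 + (½)*6))²)*(2 - 3*(-3)) = (40*(144 + (5/2 + 3))²)*(2 + 9) = (40*(144 + 11/2)²)*11 = (40*(299/2)²)*11 = (40*(89401/4))*11 = 894010*11 = 9834110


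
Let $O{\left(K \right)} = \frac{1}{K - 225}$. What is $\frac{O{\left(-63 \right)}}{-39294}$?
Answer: $\frac{1}{11316672} \approx 8.8365 \cdot 10^{-8}$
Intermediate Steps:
$O{\left(K \right)} = \frac{1}{-225 + K}$
$\frac{O{\left(-63 \right)}}{-39294} = \frac{1}{\left(-225 - 63\right) \left(-39294\right)} = \frac{1}{-288} \left(- \frac{1}{39294}\right) = \left(- \frac{1}{288}\right) \left(- \frac{1}{39294}\right) = \frac{1}{11316672}$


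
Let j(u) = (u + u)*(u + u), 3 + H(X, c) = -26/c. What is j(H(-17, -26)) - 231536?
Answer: -231520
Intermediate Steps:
H(X, c) = -3 - 26/c
j(u) = 4*u**2 (j(u) = (2*u)*(2*u) = 4*u**2)
j(H(-17, -26)) - 231536 = 4*(-3 - 26/(-26))**2 - 231536 = 4*(-3 - 26*(-1/26))**2 - 231536 = 4*(-3 + 1)**2 - 231536 = 4*(-2)**2 - 231536 = 4*4 - 231536 = 16 - 231536 = -231520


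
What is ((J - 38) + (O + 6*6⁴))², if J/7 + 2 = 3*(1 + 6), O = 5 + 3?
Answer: 62078641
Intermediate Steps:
O = 8
J = 133 (J = -14 + 7*(3*(1 + 6)) = -14 + 7*(3*7) = -14 + 7*21 = -14 + 147 = 133)
((J - 38) + (O + 6*6⁴))² = ((133 - 38) + (8 + 6*6⁴))² = (95 + (8 + 6*1296))² = (95 + (8 + 7776))² = (95 + 7784)² = 7879² = 62078641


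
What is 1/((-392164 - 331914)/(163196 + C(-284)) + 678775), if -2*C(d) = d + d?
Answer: 81740/55482706461 ≈ 1.4733e-6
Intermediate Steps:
C(d) = -d (C(d) = -(d + d)/2 = -d)
1/((-392164 - 331914)/(163196 + C(-284)) + 678775) = 1/((-392164 - 331914)/(163196 - 1*(-284)) + 678775) = 1/(-724078/(163196 + 284) + 678775) = 1/(-724078/163480 + 678775) = 1/(-724078*1/163480 + 678775) = 1/(-362039/81740 + 678775) = 1/(55482706461/81740) = 81740/55482706461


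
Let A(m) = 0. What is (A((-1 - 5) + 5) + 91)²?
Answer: 8281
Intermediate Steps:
(A((-1 - 5) + 5) + 91)² = (0 + 91)² = 91² = 8281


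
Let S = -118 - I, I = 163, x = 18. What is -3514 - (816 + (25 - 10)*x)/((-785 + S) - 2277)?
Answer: -11746216/3343 ≈ -3513.7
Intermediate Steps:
S = -281 (S = -118 - 1*163 = -118 - 163 = -281)
-3514 - (816 + (25 - 10)*x)/((-785 + S) - 2277) = -3514 - (816 + (25 - 10)*18)/((-785 - 281) - 2277) = -3514 - (816 + 15*18)/(-1066 - 2277) = -3514 - (816 + 270)/(-3343) = -3514 - 1086*(-1)/3343 = -3514 - 1*(-1086/3343) = -3514 + 1086/3343 = -11746216/3343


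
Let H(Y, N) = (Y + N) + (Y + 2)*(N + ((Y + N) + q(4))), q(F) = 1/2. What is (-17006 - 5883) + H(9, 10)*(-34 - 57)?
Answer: -108295/2 ≈ -54148.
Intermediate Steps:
q(F) = ½
H(Y, N) = N + Y + (2 + Y)*(½ + Y + 2*N) (H(Y, N) = (Y + N) + (Y + 2)*(N + ((Y + N) + ½)) = (N + Y) + (2 + Y)*(N + ((N + Y) + ½)) = (N + Y) + (2 + Y)*(N + (½ + N + Y)) = (N + Y) + (2 + Y)*(½ + Y + 2*N) = N + Y + (2 + Y)*(½ + Y + 2*N))
(-17006 - 5883) + H(9, 10)*(-34 - 57) = (-17006 - 5883) + (1 + 9² + 5*10 + (7/2)*9 + 2*10*9)*(-34 - 57) = -22889 + (1 + 81 + 50 + 63/2 + 180)*(-91) = -22889 + (687/2)*(-91) = -22889 - 62517/2 = -108295/2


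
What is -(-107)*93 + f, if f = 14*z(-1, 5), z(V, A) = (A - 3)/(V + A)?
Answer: 9958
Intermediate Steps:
z(V, A) = (-3 + A)/(A + V)
f = 7 (f = 14*((-3 + 5)/(5 - 1)) = 14*(2/4) = 14*((¼)*2) = 14*(½) = 7)
-(-107)*93 + f = -(-107)*93 + 7 = -107*(-93) + 7 = 9951 + 7 = 9958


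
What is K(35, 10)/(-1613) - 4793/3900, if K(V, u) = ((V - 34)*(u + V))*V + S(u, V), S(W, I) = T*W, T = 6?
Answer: -14107609/6290700 ≈ -2.2426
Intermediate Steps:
S(W, I) = 6*W
K(V, u) = 6*u + V*(-34 + V)*(V + u) (K(V, u) = ((V - 34)*(u + V))*V + 6*u = ((-34 + V)*(V + u))*V + 6*u = V*(-34 + V)*(V + u) + 6*u = 6*u + V*(-34 + V)*(V + u))
K(35, 10)/(-1613) - 4793/3900 = (35³ - 34*35² + 6*10 + 10*35² - 34*35*10)/(-1613) - 4793/3900 = (42875 - 34*1225 + 60 + 10*1225 - 11900)*(-1/1613) - 4793*1/3900 = (42875 - 41650 + 60 + 12250 - 11900)*(-1/1613) - 4793/3900 = 1635*(-1/1613) - 4793/3900 = -1635/1613 - 4793/3900 = -14107609/6290700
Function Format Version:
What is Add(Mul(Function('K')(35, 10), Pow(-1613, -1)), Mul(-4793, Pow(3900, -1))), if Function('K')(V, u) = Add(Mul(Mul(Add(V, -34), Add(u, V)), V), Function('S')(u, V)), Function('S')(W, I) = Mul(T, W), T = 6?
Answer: Rational(-14107609, 6290700) ≈ -2.2426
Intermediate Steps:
Function('S')(W, I) = Mul(6, W)
Function('K')(V, u) = Add(Mul(6, u), Mul(V, Add(-34, V), Add(V, u))) (Function('K')(V, u) = Add(Mul(Mul(Add(V, -34), Add(u, V)), V), Mul(6, u)) = Add(Mul(Mul(Add(-34, V), Add(V, u)), V), Mul(6, u)) = Add(Mul(V, Add(-34, V), Add(V, u)), Mul(6, u)) = Add(Mul(6, u), Mul(V, Add(-34, V), Add(V, u))))
Add(Mul(Function('K')(35, 10), Pow(-1613, -1)), Mul(-4793, Pow(3900, -1))) = Add(Mul(Add(Pow(35, 3), Mul(-34, Pow(35, 2)), Mul(6, 10), Mul(10, Pow(35, 2)), Mul(-34, 35, 10)), Pow(-1613, -1)), Mul(-4793, Pow(3900, -1))) = Add(Mul(Add(42875, Mul(-34, 1225), 60, Mul(10, 1225), -11900), Rational(-1, 1613)), Mul(-4793, Rational(1, 3900))) = Add(Mul(Add(42875, -41650, 60, 12250, -11900), Rational(-1, 1613)), Rational(-4793, 3900)) = Add(Mul(1635, Rational(-1, 1613)), Rational(-4793, 3900)) = Add(Rational(-1635, 1613), Rational(-4793, 3900)) = Rational(-14107609, 6290700)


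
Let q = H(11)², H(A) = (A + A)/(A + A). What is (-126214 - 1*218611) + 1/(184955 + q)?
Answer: -63777452699/184956 ≈ -3.4483e+5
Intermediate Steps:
H(A) = 1 (H(A) = (2*A)/((2*A)) = (2*A)*(1/(2*A)) = 1)
q = 1 (q = 1² = 1)
(-126214 - 1*218611) + 1/(184955 + q) = (-126214 - 1*218611) + 1/(184955 + 1) = (-126214 - 218611) + 1/184956 = -344825 + 1/184956 = -63777452699/184956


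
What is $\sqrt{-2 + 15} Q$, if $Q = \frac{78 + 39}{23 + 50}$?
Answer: $\frac{117 \sqrt{13}}{73} \approx 5.7788$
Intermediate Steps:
$Q = \frac{117}{73} \approx 1.6027$
$\sqrt{-2 + 15} Q = \sqrt{-2 + 15} \cdot \frac{117}{73} = \sqrt{13} \cdot \frac{117}{73} = \frac{117 \sqrt{13}}{73}$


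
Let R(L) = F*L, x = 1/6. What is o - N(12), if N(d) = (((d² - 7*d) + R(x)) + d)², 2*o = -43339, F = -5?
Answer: -962431/36 ≈ -26734.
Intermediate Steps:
x = ⅙ (x = 1*(⅙) = ⅙ ≈ 0.16667)
o = -43339/2 (o = (½)*(-43339) = -43339/2 ≈ -21670.)
R(L) = -5*L
N(d) = (-⅚ + d² - 6*d)² (N(d) = (((d² - 7*d) - 5*⅙) + d)² = (((d² - 7*d) - ⅚) + d)² = ((-⅚ + d² - 7*d) + d)² = (-⅚ + d² - 6*d)²)
o - N(12) = -43339/2 - (5 - 6*12² + 36*12)²/36 = -43339/2 - (5 - 6*144 + 432)²/36 = -43339/2 - (5 - 864 + 432)²/36 = -43339/2 - (-427)²/36 = -43339/2 - 182329/36 = -962431/36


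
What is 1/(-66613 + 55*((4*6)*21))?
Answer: -1/38893 ≈ -2.5712e-5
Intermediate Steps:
1/(-66613 + 55*((4*6)*21)) = 1/(-66613 + 55*(24*21)) = 1/(-66613 + 55*504) = 1/(-66613 + 27720) = 1/(-38893) = -1/38893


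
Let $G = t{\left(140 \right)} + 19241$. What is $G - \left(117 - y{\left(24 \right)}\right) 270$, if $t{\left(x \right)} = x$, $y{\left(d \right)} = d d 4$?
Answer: $609871$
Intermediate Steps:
$y{\left(d \right)} = 4 d^{2}$ ($y{\left(d \right)} = d^{2} \cdot 4 = 4 d^{2}$)
$G = 19381$ ($G = 140 + 19241 = 19381$)
$G - \left(117 - y{\left(24 \right)}\right) 270 = 19381 - \left(117 - 4 \cdot 24^{2}\right) 270 = 19381 - \left(117 - 4 \cdot 576\right) 270 = 19381 - \left(117 - 2304\right) 270 = 19381 - \left(-2187\right) 270 = 19381 - -590490 = 19381 + 590490 = 609871$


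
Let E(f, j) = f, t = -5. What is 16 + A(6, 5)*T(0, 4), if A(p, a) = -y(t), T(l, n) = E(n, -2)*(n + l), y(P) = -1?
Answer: 32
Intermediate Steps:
T(l, n) = n*(l + n) (T(l, n) = n*(n + l) = n*(l + n))
A(p, a) = 1 (A(p, a) = -1*(-1) = 1)
16 + A(6, 5)*T(0, 4) = 16 + 1*(4*(0 + 4)) = 16 + 1*(4*4) = 16 + 1*16 = 16 + 16 = 32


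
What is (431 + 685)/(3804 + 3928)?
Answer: 279/1933 ≈ 0.14434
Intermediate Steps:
(431 + 685)/(3804 + 3928) = 1116/7732 = 1116*(1/7732) = 279/1933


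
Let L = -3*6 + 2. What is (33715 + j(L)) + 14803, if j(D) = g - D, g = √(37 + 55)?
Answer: 48534 + 2*√23 ≈ 48544.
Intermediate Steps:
L = -16 (L = -18 + 2 = -16)
g = 2*√23 (g = √92 = 2*√23 ≈ 9.5917)
j(D) = -D + 2*√23 (j(D) = 2*√23 - D = -D + 2*√23)
(33715 + j(L)) + 14803 = (33715 + (-1*(-16) + 2*√23)) + 14803 = (33715 + (16 + 2*√23)) + 14803 = (33731 + 2*√23) + 14803 = 48534 + 2*√23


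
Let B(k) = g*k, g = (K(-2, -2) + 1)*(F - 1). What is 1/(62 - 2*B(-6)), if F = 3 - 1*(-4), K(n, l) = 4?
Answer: 1/422 ≈ 0.0023697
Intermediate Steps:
F = 7 (F = 3 + 4 = 7)
g = 30 (g = (4 + 1)*(7 - 1) = 5*6 = 30)
B(k) = 30*k
1/(62 - 2*B(-6)) = 1/(62 - 60*(-6)) = 1/(62 - 2*(-180)) = 1/(62 + 360) = 1/422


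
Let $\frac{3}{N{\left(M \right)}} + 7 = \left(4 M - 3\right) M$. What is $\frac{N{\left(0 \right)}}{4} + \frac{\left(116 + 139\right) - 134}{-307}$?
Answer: $- \frac{4309}{8596} \approx -0.50128$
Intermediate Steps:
$N{\left(M \right)} = \frac{3}{-7 + M \left(-3 + 4 M\right)}$ ($N{\left(M \right)} = \frac{3}{-7 + \left(4 M - 3\right) M} = \frac{3}{-7 + \left(-3 + 4 M\right) M} = \frac{3}{-7 + M \left(-3 + 4 M\right)}$)
$\frac{N{\left(0 \right)}}{4} + \frac{\left(116 + 139\right) - 134}{-307} = \frac{3 \frac{1}{-7 - 0 + 4 \cdot 0^{2}}}{4} + \frac{\left(116 + 139\right) - 134}{-307} = \frac{3}{-7 + 0 + 4 \cdot 0} \cdot \frac{1}{4} + \left(255 - 134\right) \left(- \frac{1}{307}\right) = \frac{3}{-7 + 0 + 0} \cdot \frac{1}{4} + 121 \left(- \frac{1}{307}\right) = \frac{3}{-7} \cdot \frac{1}{4} - \frac{121}{307} = 3 \left(- \frac{1}{7}\right) \frac{1}{4} - \frac{121}{307} = \left(- \frac{3}{7}\right) \frac{1}{4} - \frac{121}{307} = - \frac{3}{28} - \frac{121}{307} = - \frac{4309}{8596}$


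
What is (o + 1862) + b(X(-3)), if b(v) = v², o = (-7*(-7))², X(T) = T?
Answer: 4272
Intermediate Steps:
o = 2401 (o = 49² = 2401)
(o + 1862) + b(X(-3)) = (2401 + 1862) + (-3)² = 4263 + 9 = 4272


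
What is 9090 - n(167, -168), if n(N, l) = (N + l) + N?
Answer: 8924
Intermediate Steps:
n(N, l) = l + 2*N
9090 - n(167, -168) = 9090 - (-168 + 2*167) = 9090 - (-168 + 334) = 9090 - 1*166 = 9090 - 166 = 8924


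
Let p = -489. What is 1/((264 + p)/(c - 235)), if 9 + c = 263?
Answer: -19/225 ≈ -0.084444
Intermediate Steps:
c = 254 (c = -9 + 263 = 254)
1/((264 + p)/(c - 235)) = 1/((264 - 489)/(254 - 235)) = 1/(-225/19) = -19/225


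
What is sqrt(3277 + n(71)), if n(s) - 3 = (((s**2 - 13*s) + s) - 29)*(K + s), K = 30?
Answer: 4*sqrt(26465) ≈ 650.72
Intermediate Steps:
n(s) = 3 + (30 + s)*(-29 + s**2 - 12*s) (n(s) = 3 + (((s**2 - 13*s) + s) - 29)*(30 + s) = 3 + ((s**2 - 12*s) - 29)*(30 + s) = 3 + (-29 + s**2 - 12*s)*(30 + s) = 3 + (30 + s)*(-29 + s**2 - 12*s))
sqrt(3277 + n(71)) = sqrt(3277 + (-867 + 71**3 - 389*71 + 18*71**2)) = sqrt(3277 + (-867 + 357911 - 27619 + 18*5041)) = sqrt(3277 + (-867 + 357911 - 27619 + 90738)) = sqrt(3277 + 420163) = sqrt(423440) = 4*sqrt(26465)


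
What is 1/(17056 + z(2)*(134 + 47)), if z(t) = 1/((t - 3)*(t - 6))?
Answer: 4/68405 ≈ 5.8475e-5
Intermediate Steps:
z(t) = 1/((-6 + t)*(-3 + t)) (z(t) = 1/((-3 + t)*(-6 + t)) = 1/((-6 + t)*(-3 + t)))
1/(17056 + z(2)*(134 + 47)) = 1/(17056 + (134 + 47)/(18 + 2² - 9*2)) = 1/(17056 + 181/(18 + 4 - 18)) = 1/(17056 + 181/4) = 1/(68405/4) = 4/68405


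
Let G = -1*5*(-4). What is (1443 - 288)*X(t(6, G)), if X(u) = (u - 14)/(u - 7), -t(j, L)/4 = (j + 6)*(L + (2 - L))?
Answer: 127050/103 ≈ 1233.5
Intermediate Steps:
G = 20 (G = -5*(-4) = 20)
t(j, L) = -48 - 8*j (t(j, L) = -4*(j + 6)*(L + (2 - L)) = -4*(6 + j)*2 = -4*(12 + 2*j) = -48 - 8*j)
X(u) = (-14 + u)/(-7 + u)
(1443 - 288)*X(t(6, G)) = (1443 - 288)*((-14 + (-48 - 8*6))/(-7 + (-48 - 8*6))) = 1155*((-14 + (-48 - 48))/(-7 + (-48 - 48))) = 1155*((-14 - 96)/(-7 - 96)) = 1155*(-110/(-103)) = 1155*(-1/103*(-110)) = 1155*(110/103) = 127050/103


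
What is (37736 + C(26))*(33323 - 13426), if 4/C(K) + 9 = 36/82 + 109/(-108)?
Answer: 31817705761720/42377 ≈ 7.5082e+8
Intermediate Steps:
C(K) = -17712/42377 (C(K) = 4/(-9 + (36/82 + 109/(-108))) = 4/(-9 + (36*(1/82) + 109*(-1/108))) = 4/(-9 + (18/41 - 109/108)) = 4/(-9 - 2525/4428) = 4/(-42377/4428) = 4*(-4428/42377) = -17712/42377)
(37736 + C(26))*(33323 - 13426) = (37736 - 17712/42377)*(33323 - 13426) = (1599120760/42377)*19897 = 31817705761720/42377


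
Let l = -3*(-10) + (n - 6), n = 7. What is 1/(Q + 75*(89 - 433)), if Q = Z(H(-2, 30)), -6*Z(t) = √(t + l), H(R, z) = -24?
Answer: -928800/23963039993 + 6*√7/23963039993 ≈ -3.8759e-5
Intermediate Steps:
l = 31 (l = -3*(-10) + (7 - 6) = 30 + 1 = 31)
Z(t) = -√(31 + t)/6 (Z(t) = -√(t + 31)/6 = -√(31 + t)/6)
Q = -√7/6 (Q = -√(31 - 24)/6 = -√7/6 ≈ -0.44096)
1/(Q + 75*(89 - 433)) = 1/(-√7/6 + 75*(89 - 433)) = 1/(-√7/6 + 75*(-344)) = 1/(-√7/6 - 25800) = 1/(-25800 - √7/6)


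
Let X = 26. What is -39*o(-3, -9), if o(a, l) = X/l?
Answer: 338/3 ≈ 112.67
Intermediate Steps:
o(a, l) = 26/l
-39*o(-3, -9) = -1014/(-9) = -1014*(-1)/9 = -39*(-26/9) = 338/3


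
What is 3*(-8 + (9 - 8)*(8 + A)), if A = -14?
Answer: -42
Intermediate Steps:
3*(-8 + (9 - 8)*(8 + A)) = 3*(-8 + (9 - 8)*(8 - 14)) = 3*(-8 + 1*(-6)) = 3*(-8 - 6) = 3*(-14) = -42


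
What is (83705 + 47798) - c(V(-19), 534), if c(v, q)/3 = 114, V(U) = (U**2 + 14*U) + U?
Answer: 131161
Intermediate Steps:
V(U) = U**2 + 15*U
c(v, q) = 342 (c(v, q) = 3*114 = 342)
(83705 + 47798) - c(V(-19), 534) = (83705 + 47798) - 1*342 = 131503 - 342 = 131161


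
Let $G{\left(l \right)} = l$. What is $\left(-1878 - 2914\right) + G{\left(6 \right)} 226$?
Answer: $-3436$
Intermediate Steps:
$\left(-1878 - 2914\right) + G{\left(6 \right)} 226 = \left(-1878 - 2914\right) + 6 \cdot 226 = -4792 + 1356 = -3436$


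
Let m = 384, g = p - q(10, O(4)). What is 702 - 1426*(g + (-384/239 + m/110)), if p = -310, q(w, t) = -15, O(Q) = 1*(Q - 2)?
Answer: 5503615772/13145 ≈ 4.1869e+5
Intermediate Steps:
O(Q) = -2 + Q (O(Q) = 1*(-2 + Q) = -2 + Q)
g = -295 (g = -310 - 1*(-15) = -310 + 15 = -295)
702 - 1426*(g + (-384/239 + m/110)) = 702 - 1426*(-295 + (-384/239 + 384/110)) = 702 - 1426*(-295 + (-384*1/239 + 384*(1/110))) = 702 - 1426*(-295 + (-384/239 + 192/55)) = 702 - 1426*(-295 + 24768/13145) = 702 - 1426*(-3853007/13145) = 702 + 5494387982/13145 = 5503615772/13145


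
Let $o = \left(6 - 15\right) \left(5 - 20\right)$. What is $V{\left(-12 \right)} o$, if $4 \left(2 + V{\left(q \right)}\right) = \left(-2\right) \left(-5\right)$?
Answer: $\frac{135}{2} \approx 67.5$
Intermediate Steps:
$V{\left(q \right)} = \frac{1}{2}$ ($V{\left(q \right)} = -2 + \frac{\left(-2\right) \left(-5\right)}{4} = -2 + \frac{1}{4} \cdot 10 = -2 + \frac{5}{2} = \frac{1}{2}$)
$o = 135$ ($o = - 9 \left(5 - 20\right) = \left(-9\right) \left(-15\right) = 135$)
$V{\left(-12 \right)} o = \frac{1}{2} \cdot 135 = \frac{135}{2}$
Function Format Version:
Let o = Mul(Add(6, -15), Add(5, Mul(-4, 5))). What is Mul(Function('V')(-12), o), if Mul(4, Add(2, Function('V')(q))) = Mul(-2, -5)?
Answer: Rational(135, 2) ≈ 67.500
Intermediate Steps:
Function('V')(q) = Rational(1, 2) (Function('V')(q) = Add(-2, Mul(Rational(1, 4), Mul(-2, -5))) = Add(-2, Mul(Rational(1, 4), 10)) = Add(-2, Rational(5, 2)) = Rational(1, 2))
o = 135 (o = Mul(-9, Add(5, -20)) = Mul(-9, -15) = 135)
Mul(Function('V')(-12), o) = Mul(Rational(1, 2), 135) = Rational(135, 2)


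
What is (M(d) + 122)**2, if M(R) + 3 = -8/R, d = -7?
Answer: 707281/49 ≈ 14434.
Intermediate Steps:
M(R) = -3 - 8/R
(M(d) + 122)**2 = ((-3 - 8/(-7)) + 122)**2 = ((-3 - 8*(-1/7)) + 122)**2 = ((-3 + 8/7) + 122)**2 = (-13/7 + 122)**2 = (841/7)**2 = 707281/49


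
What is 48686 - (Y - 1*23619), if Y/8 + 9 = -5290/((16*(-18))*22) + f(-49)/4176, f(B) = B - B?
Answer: 28658647/396 ≈ 72370.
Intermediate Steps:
f(B) = 0
Y = -25867/396 (Y = -72 + 8*(-5290/((16*(-18))*22) + 0/4176) = -72 + 8*(-5290/((-288*22)) + 0*(1/4176)) = -72 + 8*(-5290/(-6336) + 0) = -72 + 8*(-5290*(-1/6336) + 0) = -72 + 8*(2645/3168 + 0) = -72 + 8*(2645/3168) = -72 + 2645/396 = -25867/396 ≈ -65.321)
48686 - (Y - 1*23619) = 48686 - (-25867/396 - 1*23619) = 48686 - (-25867/396 - 23619) = 48686 - 1*(-9378991/396) = 48686 + 9378991/396 = 28658647/396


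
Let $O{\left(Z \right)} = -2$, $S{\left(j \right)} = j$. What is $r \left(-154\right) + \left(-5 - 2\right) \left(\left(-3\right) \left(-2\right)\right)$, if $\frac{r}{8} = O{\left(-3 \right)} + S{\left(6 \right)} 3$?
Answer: $-19754$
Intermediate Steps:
$r = 128$ ($r = 8 \left(-2 + 6 \cdot 3\right) = 8 \left(-2 + 18\right) = 8 \cdot 16 = 128$)
$r \left(-154\right) + \left(-5 - 2\right) \left(\left(-3\right) \left(-2\right)\right) = 128 \left(-154\right) + \left(-5 - 2\right) \left(\left(-3\right) \left(-2\right)\right) = -19712 - 42 = -19754$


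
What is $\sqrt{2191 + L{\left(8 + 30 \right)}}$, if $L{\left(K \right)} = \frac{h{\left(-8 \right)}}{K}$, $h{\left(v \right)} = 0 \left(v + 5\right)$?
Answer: $\sqrt{2191} \approx 46.808$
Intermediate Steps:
$h{\left(v \right)} = 0$ ($h{\left(v \right)} = 0 \left(5 + v\right) = 0$)
$L{\left(K \right)} = 0$ ($L{\left(K \right)} = \frac{0}{K} = 0$)
$\sqrt{2191 + L{\left(8 + 30 \right)}} = \sqrt{2191 + 0} = \sqrt{2191}$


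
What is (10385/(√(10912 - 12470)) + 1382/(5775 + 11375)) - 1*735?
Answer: -6301934/8575 - 10385*I*√1558/1558 ≈ -734.92 - 263.1*I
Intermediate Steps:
(10385/(√(10912 - 12470)) + 1382/(5775 + 11375)) - 1*735 = (10385/(√(-1558)) + 1382/17150) - 735 = (10385/((I*√1558)) + 1382*(1/17150)) - 735 = (10385*(-I*√1558/1558) + 691/8575) - 735 = (-10385*I*√1558/1558 + 691/8575) - 735 = (691/8575 - 10385*I*√1558/1558) - 735 = -6301934/8575 - 10385*I*√1558/1558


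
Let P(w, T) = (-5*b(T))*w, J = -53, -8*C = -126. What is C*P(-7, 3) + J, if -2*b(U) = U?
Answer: -7039/8 ≈ -879.88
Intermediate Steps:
C = 63/4 (C = -1/8*(-126) = 63/4 ≈ 15.750)
b(U) = -U/2
P(w, T) = 5*T*w/2 (P(w, T) = (-(-5)*T/2)*w = (5*T/2)*w = 5*T*w/2)
C*P(-7, 3) + J = 63*((5/2)*3*(-7))/4 - 53 = (63/4)*(-105/2) - 53 = -6615/8 - 53 = -7039/8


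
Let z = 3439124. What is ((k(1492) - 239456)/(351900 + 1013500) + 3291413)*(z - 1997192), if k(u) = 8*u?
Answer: 162004487768973444/34135 ≈ 4.7460e+12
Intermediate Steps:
((k(1492) - 239456)/(351900 + 1013500) + 3291413)*(z - 1997192) = ((8*1492 - 239456)/(351900 + 1013500) + 3291413)*(3439124 - 1997192) = ((11936 - 239456)/1365400 + 3291413)*1441932 = (-227520*1/1365400 + 3291413)*1441932 = (-5688/34135 + 3291413)*1441932 = (112352377067/34135)*1441932 = 162004487768973444/34135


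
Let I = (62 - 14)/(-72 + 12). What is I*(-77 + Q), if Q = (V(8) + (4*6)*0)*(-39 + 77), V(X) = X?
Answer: -908/5 ≈ -181.60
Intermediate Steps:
Q = 304 (Q = (8 + (4*6)*0)*(-39 + 77) = (8 + 24*0)*38 = (8 + 0)*38 = 8*38 = 304)
I = -⅘ (I = 48/(-60) = 48*(-1/60) = -⅘ ≈ -0.80000)
I*(-77 + Q) = -4*(-77 + 304)/5 = -⅘*227 = -908/5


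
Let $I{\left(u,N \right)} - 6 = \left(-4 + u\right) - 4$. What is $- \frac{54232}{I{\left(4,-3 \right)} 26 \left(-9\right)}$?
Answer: $\frac{13558}{117} \approx 115.88$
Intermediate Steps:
$I{\left(u,N \right)} = -2 + u$ ($I{\left(u,N \right)} = 6 + \left(\left(-4 + u\right) - 4\right) = 6 + \left(-8 + u\right) = -2 + u$)
$- \frac{54232}{I{\left(4,-3 \right)} 26 \left(-9\right)} = - \frac{54232}{\left(-2 + 4\right) 26 \left(-9\right)} = - \frac{54232}{2 \cdot 26 \left(-9\right)} = - \frac{54232}{52 \left(-9\right)} = - \frac{54232}{-468} = \left(-54232\right) \left(- \frac{1}{468}\right) = \frac{13558}{117}$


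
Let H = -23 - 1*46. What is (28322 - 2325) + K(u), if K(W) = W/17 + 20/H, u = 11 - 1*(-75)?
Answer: 30500075/1173 ≈ 26002.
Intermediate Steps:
u = 86 (u = 11 + 75 = 86)
H = -69 (H = -23 - 46 = -69)
K(W) = -20/69 + W/17 (K(W) = W/17 + 20/(-69) = W*(1/17) + 20*(-1/69) = W/17 - 20/69 = -20/69 + W/17)
(28322 - 2325) + K(u) = (28322 - 2325) + (-20/69 + (1/17)*86) = 25997 + (-20/69 + 86/17) = 25997 + 5594/1173 = 30500075/1173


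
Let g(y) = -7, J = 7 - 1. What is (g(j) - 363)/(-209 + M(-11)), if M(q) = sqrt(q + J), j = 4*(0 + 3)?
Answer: 38665/21843 + 185*I*sqrt(5)/21843 ≈ 1.7701 + 0.018938*I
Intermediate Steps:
j = 12 (j = 4*3 = 12)
J = 6
M(q) = sqrt(6 + q) (M(q) = sqrt(q + 6) = sqrt(6 + q))
(g(j) - 363)/(-209 + M(-11)) = (-7 - 363)/(-209 + sqrt(6 - 11)) = -370/(-209 + sqrt(-5)) = -370/(-209 + I*sqrt(5))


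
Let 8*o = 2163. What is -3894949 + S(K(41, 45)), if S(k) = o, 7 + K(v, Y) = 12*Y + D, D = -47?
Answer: -31157429/8 ≈ -3.8947e+6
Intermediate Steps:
K(v, Y) = -54 + 12*Y (K(v, Y) = -7 + (12*Y - 47) = -7 + (-47 + 12*Y) = -54 + 12*Y)
o = 2163/8 (o = (⅛)*2163 = 2163/8 ≈ 270.38)
S(k) = 2163/8
-3894949 + S(K(41, 45)) = -3894949 + 2163/8 = -31157429/8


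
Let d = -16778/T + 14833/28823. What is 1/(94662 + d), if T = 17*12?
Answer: 2939946/278060885071 ≈ 1.0573e-5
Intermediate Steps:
T = 204
d = -240283181/2939946 (d = -16778/204 + 14833/28823 = -16778*1/204 + 14833*(1/28823) = -8389/102 + 14833/28823 = -240283181/2939946 ≈ -81.730)
1/(94662 + d) = 1/(94662 - 240283181/2939946) = 1/(278060885071/2939946) = 2939946/278060885071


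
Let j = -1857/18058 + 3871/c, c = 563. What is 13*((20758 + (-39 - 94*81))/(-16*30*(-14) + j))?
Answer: 1732042008710/68388771907 ≈ 25.326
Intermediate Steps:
j = 68857027/10166654 (j = -1857/18058 + 3871/563 = 68857027/10166654 ≈ 6.7728)
13*((20758 + (-39 - 94*81))/(-16*30*(-14) + j)) = 13*((20758 + (-39 - 94*81))/(-16*30*(-14) + 68857027/10166654)) = 13*((20758 + (-39 - 7614))/(-480*(-14) + 68857027/10166654)) = 13*((20758 - 7653)/(6720 + 68857027/10166654)) = 13*(13105/(68388771907/10166654)) = 13*(13105*(10166654/68388771907)) = 13*(133234000670/68388771907) = 1732042008710/68388771907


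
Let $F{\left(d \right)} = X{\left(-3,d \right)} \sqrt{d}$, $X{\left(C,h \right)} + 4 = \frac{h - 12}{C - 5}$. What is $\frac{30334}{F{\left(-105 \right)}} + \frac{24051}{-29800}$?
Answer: $- \frac{24051}{29800} - \frac{242672 i \sqrt{105}}{8925} \approx -0.80708 - 278.62 i$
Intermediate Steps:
$X{\left(C,h \right)} = -4 + \frac{-12 + h}{-5 + C}$ ($X{\left(C,h \right)} = -4 + \frac{h - 12}{C - 5} = -4 + \frac{-12 + h}{-5 + C}$)
$F{\left(d \right)} = \sqrt{d} \left(- \frac{5}{2} - \frac{d}{8}\right)$ ($F{\left(d \right)} = \frac{8 + d - -12}{-5 - 3} \sqrt{d} = \frac{8 + d + 12}{-8} \sqrt{d} = - \frac{20 + d}{8} \sqrt{d} = \left(- \frac{5}{2} - \frac{d}{8}\right) \sqrt{d} = \sqrt{d} \left(- \frac{5}{2} - \frac{d}{8}\right)$)
$\frac{30334}{F{\left(-105 \right)}} + \frac{24051}{-29800} = \frac{30334}{\frac{1}{8} \sqrt{-105} \left(-20 - -105\right)} + \frac{24051}{-29800} = \frac{30334}{\frac{1}{8} i \sqrt{105} \left(-20 + 105\right)} + 24051 \left(- \frac{1}{29800}\right) = \frac{30334}{\frac{1}{8} i \sqrt{105} \cdot 85} - \frac{24051}{29800} = \frac{30334}{\frac{85}{8} i \sqrt{105}} - \frac{24051}{29800} = 30334 \left(- \frac{8 i \sqrt{105}}{8925}\right) - \frac{24051}{29800} = - \frac{242672 i \sqrt{105}}{8925} - \frac{24051}{29800} = - \frac{24051}{29800} - \frac{242672 i \sqrt{105}}{8925}$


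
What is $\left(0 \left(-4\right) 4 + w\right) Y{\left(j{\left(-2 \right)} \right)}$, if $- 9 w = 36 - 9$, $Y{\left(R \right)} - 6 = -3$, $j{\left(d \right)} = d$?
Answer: $-9$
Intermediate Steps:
$Y{\left(R \right)} = 3$ ($Y{\left(R \right)} = 6 - 3 = 3$)
$w = -3$ ($w = - \frac{36 - 9}{9} = \left(- \frac{1}{9}\right) 27 = -3$)
$\left(0 \left(-4\right) 4 + w\right) Y{\left(j{\left(-2 \right)} \right)} = \left(0 \left(-4\right) 4 - 3\right) 3 = \left(0 \cdot 4 - 3\right) 3 = \left(0 - 3\right) 3 = \left(-3\right) 3 = -9$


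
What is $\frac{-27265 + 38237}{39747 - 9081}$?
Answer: $\frac{5486}{15333} \approx 0.35779$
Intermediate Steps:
$\frac{-27265 + 38237}{39747 - 9081} = \frac{10972}{30666} = 10972 \cdot \frac{1}{30666} = \frac{5486}{15333}$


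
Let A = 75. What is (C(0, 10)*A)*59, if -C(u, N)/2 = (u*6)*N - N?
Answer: 88500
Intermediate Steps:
C(u, N) = 2*N - 12*N*u (C(u, N) = -2*((u*6)*N - N) = -2*((6*u)*N - N) = -2*(6*N*u - N) = -2*(-N + 6*N*u) = 2*N - 12*N*u)
(C(0, 10)*A)*59 = ((2*10*(1 - 6*0))*75)*59 = ((2*10*(1 + 0))*75)*59 = ((2*10*1)*75)*59 = (20*75)*59 = 1500*59 = 88500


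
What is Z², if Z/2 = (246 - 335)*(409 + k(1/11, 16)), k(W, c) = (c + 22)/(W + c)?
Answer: 167970879488164/31329 ≈ 5.3615e+9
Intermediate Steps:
k(W, c) = (22 + c)/(W + c)
Z = -12960358/177 (Z = 2*((246 - 335)*(409 + (22 + 16)/(1/11 + 16))) = 2*(-89*(409 + 38/(1/11 + 16))) = 2*(-89*(409 + 38/(177/11))) = 2*(-89*(409 + (11/177)*38)) = 2*(-89*(409 + 418/177)) = 2*(-89*72811/177) = 2*(-6480179/177) = -12960358/177 ≈ -73222.)
Z² = (-12960358/177)² = 167970879488164/31329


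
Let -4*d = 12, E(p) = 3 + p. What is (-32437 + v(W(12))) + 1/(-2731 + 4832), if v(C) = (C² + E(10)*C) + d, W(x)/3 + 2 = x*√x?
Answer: -35569929/2101 + 72*√3 ≈ -16805.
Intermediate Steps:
d = -3 (d = -¼*12 = -3)
W(x) = -6 + 3*x^(3/2) (W(x) = -6 + 3*(x*√x) = -6 + 3*x^(3/2))
v(C) = -3 + C² + 13*C (v(C) = (C² + (3 + 10)*C) - 3 = (C² + 13*C) - 3 = -3 + C² + 13*C)
(-32437 + v(W(12))) + 1/(-2731 + 4832) = (-32437 + (-3 + (-6 + 3*12^(3/2))² + 13*(-6 + 3*12^(3/2)))) + 1/(-2731 + 4832) = (-32437 + (-3 + (-6 + 3*(24*√3))² + 13*(-6 + 3*(24*√3)))) + 1/2101 = (-32437 + (-3 + (-6 + 72*√3)² + 13*(-6 + 72*√3))) + 1/2101 = (-32437 + (-3 + (-6 + 72*√3)² + (-78 + 936*√3))) + 1/2101 = (-32437 + (-81 + (-6 + 72*√3)² + 936*√3)) + 1/2101 = (-32518 + (-6 + 72*√3)² + 936*√3) + 1/2101 = -68320317/2101 + (-6 + 72*√3)² + 936*√3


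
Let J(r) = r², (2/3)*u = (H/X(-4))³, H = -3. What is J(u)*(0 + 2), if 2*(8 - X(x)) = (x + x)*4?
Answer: 9/524288 ≈ 1.7166e-5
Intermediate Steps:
X(x) = 8 - 4*x (X(x) = 8 - (x + x)*4/2 = 8 - 2*x*4/2 = 8 - 4*x)
u = -3/1024 (u = 3*(-3/(8 - 4*(-4)))³/2 = 3*(-3/(8 + 16))³/2 = 3*(-3/24)³/2 = 3*(-3*1/24)³/2 = 3*(-⅛)³/2 = (3/2)*(-1/512) = -3/1024 ≈ -0.0029297)
J(u)*(0 + 2) = (-3/1024)²*(0 + 2) = (9/1048576)*2 = 9/524288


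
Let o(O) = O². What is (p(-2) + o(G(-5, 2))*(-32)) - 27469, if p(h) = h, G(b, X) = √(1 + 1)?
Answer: -27535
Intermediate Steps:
G(b, X) = √2
(p(-2) + o(G(-5, 2))*(-32)) - 27469 = (-2 + (√2)²*(-32)) - 27469 = (-2 + 2*(-32)) - 27469 = (-2 - 64) - 27469 = -66 - 27469 = -27535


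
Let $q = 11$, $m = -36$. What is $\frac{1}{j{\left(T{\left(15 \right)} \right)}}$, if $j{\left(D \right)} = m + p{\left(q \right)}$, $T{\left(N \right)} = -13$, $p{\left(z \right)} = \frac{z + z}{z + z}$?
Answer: $- \frac{1}{35} \approx -0.028571$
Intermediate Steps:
$p{\left(z \right)} = 1$ ($p{\left(z \right)} = \frac{2 z}{2 z} = 2 z \frac{1}{2 z} = 1$)
$j{\left(D \right)} = -35$ ($j{\left(D \right)} = -36 + 1 = -35$)
$\frac{1}{j{\left(T{\left(15 \right)} \right)}} = \frac{1}{-35} = - \frac{1}{35}$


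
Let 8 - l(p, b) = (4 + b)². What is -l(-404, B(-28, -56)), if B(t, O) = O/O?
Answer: 17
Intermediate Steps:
B(t, O) = 1
l(p, b) = 8 - (4 + b)²
-l(-404, B(-28, -56)) = -(8 - (4 + 1)²) = -(8 - 1*5²) = -(8 - 1*25) = -(8 - 25) = -1*(-17) = 17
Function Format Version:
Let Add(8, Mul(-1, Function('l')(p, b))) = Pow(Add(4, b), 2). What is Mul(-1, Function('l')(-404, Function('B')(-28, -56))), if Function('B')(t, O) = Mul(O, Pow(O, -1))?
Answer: 17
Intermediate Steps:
Function('B')(t, O) = 1
Function('l')(p, b) = Add(8, Mul(-1, Pow(Add(4, b), 2)))
Mul(-1, Function('l')(-404, Function('B')(-28, -56))) = Mul(-1, Add(8, Mul(-1, Pow(Add(4, 1), 2)))) = Mul(-1, Add(8, Mul(-1, Pow(5, 2)))) = Mul(-1, Add(8, Mul(-1, 25))) = Mul(-1, Add(8, -25)) = Mul(-1, -17) = 17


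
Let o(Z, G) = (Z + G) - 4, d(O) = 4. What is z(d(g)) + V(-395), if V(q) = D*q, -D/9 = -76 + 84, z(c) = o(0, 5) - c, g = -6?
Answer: 28437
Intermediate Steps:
o(Z, G) = -4 + G + Z (o(Z, G) = (G + Z) - 4 = -4 + G + Z)
z(c) = 1 - c (z(c) = (-4 + 5 + 0) - c = 1 - c)
D = -72 (D = -9*(-76 + 84) = -9*8 = -72)
V(q) = -72*q
z(d(g)) + V(-395) = (1 - 1*4) - 72*(-395) = (1 - 4) + 28440 = -3 + 28440 = 28437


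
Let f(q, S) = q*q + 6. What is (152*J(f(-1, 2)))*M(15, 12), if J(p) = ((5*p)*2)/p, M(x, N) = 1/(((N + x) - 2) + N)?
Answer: 1520/37 ≈ 41.081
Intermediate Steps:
f(q, S) = 6 + q² (f(q, S) = q² + 6 = 6 + q²)
M(x, N) = 1/(-2 + x + 2*N) (M(x, N) = 1/((-2 + N + x) + N) = 1/(-2 + x + 2*N))
J(p) = 10 (J(p) = (10*p)/p = 10)
(152*J(f(-1, 2)))*M(15, 12) = (152*10)/(-2 + 15 + 2*12) = 1520/(-2 + 15 + 24) = 1520/37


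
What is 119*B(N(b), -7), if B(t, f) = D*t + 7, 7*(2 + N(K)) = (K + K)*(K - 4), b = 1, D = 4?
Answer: -527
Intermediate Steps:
N(K) = -2 + 2*K*(-4 + K)/7 (N(K) = -2 + ((K + K)*(K - 4))/7 = -2 + ((2*K)*(-4 + K))/7 = -2 + (2*K*(-4 + K))/7 = -2 + 2*K*(-4 + K)/7)
B(t, f) = 7 + 4*t (B(t, f) = 4*t + 7 = 7 + 4*t)
119*B(N(b), -7) = 119*(7 + 4*(-2 - 8/7*1 + (2/7)*1²)) = 119*(7 + 4*(-2 - 8/7 + (2/7)*1)) = 119*(7 + 4*(-2 - 8/7 + 2/7)) = 119*(7 + 4*(-20/7)) = 119*(7 - 80/7) = 119*(-31/7) = -527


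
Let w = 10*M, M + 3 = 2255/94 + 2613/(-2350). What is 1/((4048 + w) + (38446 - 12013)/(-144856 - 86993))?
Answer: 2017945/8569527239 ≈ 0.00023548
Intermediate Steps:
M = 23356/1175 (M = -3 + (2255/94 + 2613/(-2350)) = -3 + (2255*(1/94) + 2613*(-1/2350)) = -3 + (2255/94 - 2613/2350) = -3 + 26881/1175 = 23356/1175 ≈ 19.877)
w = 46712/235 (w = 10*(23356/1175) = 46712/235 ≈ 198.77)
1/((4048 + w) + (38446 - 12013)/(-144856 - 86993)) = 1/((4048 + 46712/235) + (38446 - 12013)/(-144856 - 86993)) = 1/(997992/235 + 26433/(-231849)) = 1/(997992/235 + 26433*(-1/231849)) = 1/(997992/235 - 979/8587) = 1/(8569527239/2017945) = 2017945/8569527239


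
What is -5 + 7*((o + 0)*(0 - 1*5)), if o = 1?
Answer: -40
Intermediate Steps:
-5 + 7*((o + 0)*(0 - 1*5)) = -5 + 7*((1 + 0)*(0 - 1*5)) = -5 + 7*(1*(0 - 5)) = -5 + 7*(1*(-5)) = -5 + 7*(-5) = -5 - 35 = -40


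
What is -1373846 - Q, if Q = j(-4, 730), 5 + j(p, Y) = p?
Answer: -1373837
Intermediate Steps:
j(p, Y) = -5 + p
Q = -9 (Q = -5 - 4 = -9)
-1373846 - Q = -1373846 - 1*(-9) = -1373846 + 9 = -1373837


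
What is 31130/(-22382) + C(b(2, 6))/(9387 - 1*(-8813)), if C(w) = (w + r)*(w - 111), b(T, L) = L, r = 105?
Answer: -11820403/5819320 ≈ -2.0312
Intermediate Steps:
C(w) = (-111 + w)*(105 + w) (C(w) = (w + 105)*(w - 111) = (105 + w)*(-111 + w) = (-111 + w)*(105 + w))
31130/(-22382) + C(b(2, 6))/(9387 - 1*(-8813)) = 31130/(-22382) + (-11655 + 6**2 - 6*6)/(9387 - 1*(-8813)) = 31130*(-1/22382) + (-11655 + 36 - 36)/(9387 + 8813) = -15565/11191 - 11655/18200 = -15565/11191 - 11655*1/18200 = -15565/11191 - 333/520 = -11820403/5819320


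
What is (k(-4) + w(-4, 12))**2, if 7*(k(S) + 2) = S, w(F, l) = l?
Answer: 4356/49 ≈ 88.898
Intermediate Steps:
k(S) = -2 + S/7
(k(-4) + w(-4, 12))**2 = ((-2 + (1/7)*(-4)) + 12)**2 = ((-2 - 4/7) + 12)**2 = (-18/7 + 12)**2 = (66/7)**2 = 4356/49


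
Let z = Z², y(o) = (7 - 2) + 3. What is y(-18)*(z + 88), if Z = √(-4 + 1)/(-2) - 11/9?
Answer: 57506/81 + 88*I*√3/9 ≈ 709.95 + 16.936*I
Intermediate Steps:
y(o) = 8 (y(o) = 5 + 3 = 8)
Z = -11/9 - I*√3/2 (Z = √(-3)*(-½) - 11*⅑ = (I*√3)*(-½) - 11/9 = -I*√3/2 - 11/9 = -11/9 - I*√3/2 ≈ -1.2222 - 0.86602*I)
z = (-11/9 - I*√3/2)² ≈ 0.74383 + 2.117*I
y(-18)*(z + 88) = 8*((241/324 + 11*I*√3/9) + 88) = 8*(28753/324 + 11*I*√3/9) = 57506/81 + 88*I*√3/9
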